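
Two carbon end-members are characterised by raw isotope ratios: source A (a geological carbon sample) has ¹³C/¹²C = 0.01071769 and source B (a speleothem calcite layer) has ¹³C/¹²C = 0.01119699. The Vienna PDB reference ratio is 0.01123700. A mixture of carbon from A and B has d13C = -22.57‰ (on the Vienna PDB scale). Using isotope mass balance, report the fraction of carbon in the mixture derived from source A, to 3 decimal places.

δ_A = (0.01071769/0.01123700 − 1)×1000 = (0.953786 − 1)×1000 = -46.214‰
δ_B = (0.01119699/0.01123700 − 1)×1000 = (0.996439 − 1)×1000 = -3.561‰
f_A = (δ_mix − δ_B)/(δ_A − δ_B) = (-22.57 − (-3.561))/(-46.214 − (-3.561))
f_A = -19.009 / -42.654 = 0.4457

0.446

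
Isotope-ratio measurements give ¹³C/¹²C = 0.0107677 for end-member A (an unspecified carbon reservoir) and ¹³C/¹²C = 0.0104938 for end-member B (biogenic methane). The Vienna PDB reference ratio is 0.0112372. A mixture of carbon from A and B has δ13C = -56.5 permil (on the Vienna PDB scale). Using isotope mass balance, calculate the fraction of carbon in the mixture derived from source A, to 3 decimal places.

δ_A = (0.0107677/0.0112372 − 1)×1000 = (0.958219 − 1)×1000 = -41.781 permil
δ_B = (0.0104938/0.0112372 − 1)×1000 = (0.933845 − 1)×1000 = -66.155 permil
f_A = (δ_mix − δ_B)/(δ_A − δ_B) = (-56.5 − (-66.155))/(-41.781 − (-66.155))
f_A = 9.655 / 24.374 = 0.3961

0.396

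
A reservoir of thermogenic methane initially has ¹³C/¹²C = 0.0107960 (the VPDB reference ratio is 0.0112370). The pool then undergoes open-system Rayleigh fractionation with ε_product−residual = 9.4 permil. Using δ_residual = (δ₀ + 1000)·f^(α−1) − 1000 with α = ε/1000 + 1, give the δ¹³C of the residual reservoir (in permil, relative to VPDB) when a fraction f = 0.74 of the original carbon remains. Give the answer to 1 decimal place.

-42.0 permil

δ₀ = (0.0107960/0.0112370 − 1)×1000 = (0.960755 − 1)×1000 = -39.245 permil
α − 1 = ε/1000 = 0.0094
f^(α−1) = 0.74^(0.0094) = 0.997174
δ_res = (-39.245 + 1000) × 0.997174 − 1000 = 958.039 − 1000 = -41.96 permil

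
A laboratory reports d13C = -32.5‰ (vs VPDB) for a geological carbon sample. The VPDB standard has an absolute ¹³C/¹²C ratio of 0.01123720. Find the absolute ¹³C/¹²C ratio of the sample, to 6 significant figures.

R_sample = R_standard × (d13C/1000 + 1)
R_sample = 0.01123720 × (-32.5/1000 + 1) = 0.01123720 × 0.967500
R_sample = 0.0108720

0.0108720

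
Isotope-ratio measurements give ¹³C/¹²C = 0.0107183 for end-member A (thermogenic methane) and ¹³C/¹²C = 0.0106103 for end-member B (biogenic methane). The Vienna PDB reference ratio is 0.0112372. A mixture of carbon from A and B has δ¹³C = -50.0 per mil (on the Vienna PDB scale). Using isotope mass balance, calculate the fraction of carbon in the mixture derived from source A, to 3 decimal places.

0.602

δ_A = (0.0107183/0.0112372 − 1)×1000 = (0.953823 − 1)×1000 = -46.177 per mil
δ_B = (0.0106103/0.0112372 − 1)×1000 = (0.944212 − 1)×1000 = -55.788 per mil
f_A = (δ_mix − δ_B)/(δ_A − δ_B) = (-50.0 − (-55.788))/(-46.177 − (-55.788))
f_A = 5.788 / 9.611 = 0.6022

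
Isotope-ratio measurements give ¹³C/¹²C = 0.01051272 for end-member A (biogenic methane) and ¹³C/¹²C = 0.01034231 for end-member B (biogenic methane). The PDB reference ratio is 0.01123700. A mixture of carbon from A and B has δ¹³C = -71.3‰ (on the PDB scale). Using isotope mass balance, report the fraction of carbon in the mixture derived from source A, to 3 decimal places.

0.549

δ_A = (0.01051272/0.01123700 − 1)×1000 = (0.935545 − 1)×1000 = -64.455‰
δ_B = (0.01034231/0.01123700 − 1)×1000 = (0.920380 − 1)×1000 = -79.620‰
f_A = (δ_mix − δ_B)/(δ_A − δ_B) = (-71.3 − (-79.620))/(-64.455 − (-79.620))
f_A = 8.320 / 15.165 = 0.5486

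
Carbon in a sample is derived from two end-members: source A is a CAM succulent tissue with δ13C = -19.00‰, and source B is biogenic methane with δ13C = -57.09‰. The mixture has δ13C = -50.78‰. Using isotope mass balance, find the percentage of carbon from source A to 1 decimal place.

16.6%

δ_mix = f_A·δ_A + (1 − f_A)·δ_B  ⇒  f_A = (δ_mix − δ_B)/(δ_A − δ_B)
f_A = (-50.78 − (-57.09)) / (-19.00 − (-57.09))
f_A = 6.31 / 38.09 = 0.1657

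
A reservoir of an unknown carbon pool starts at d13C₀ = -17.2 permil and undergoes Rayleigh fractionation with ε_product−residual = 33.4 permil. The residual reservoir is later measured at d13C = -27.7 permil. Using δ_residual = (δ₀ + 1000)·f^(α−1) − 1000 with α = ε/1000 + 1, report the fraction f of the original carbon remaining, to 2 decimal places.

α − 1 = ε/1000 = 0.0334
(δ_res + 1000)/(δ₀ + 1000) = (-27.7 + 1000)/(-17.2 + 1000) = 972.3/982.8 = 0.989316
f = 0.989316^(1/0.0334) = exp(ln(0.989316)/0.0334) = exp(-0.01074/0.0334)
f = exp(-0.3216) = 0.7250

0.72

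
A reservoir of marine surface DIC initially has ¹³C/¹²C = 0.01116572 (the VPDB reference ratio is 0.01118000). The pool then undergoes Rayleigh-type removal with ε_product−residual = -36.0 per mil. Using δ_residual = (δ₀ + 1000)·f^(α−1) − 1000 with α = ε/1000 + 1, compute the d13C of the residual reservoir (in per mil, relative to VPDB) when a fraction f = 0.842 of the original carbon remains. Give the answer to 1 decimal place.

δ₀ = (0.01116572/0.01118000 − 1)×1000 = (0.998723 − 1)×1000 = -1.277 per mil
α − 1 = ε/1000 = -0.0360
f^(α−1) = 0.842^(-0.0360) = 1.006210
δ_res = (-1.277 + 1000) × 1.006210 − 1000 = 1004.925 − 1000 = 4.93 per mil

4.9 per mil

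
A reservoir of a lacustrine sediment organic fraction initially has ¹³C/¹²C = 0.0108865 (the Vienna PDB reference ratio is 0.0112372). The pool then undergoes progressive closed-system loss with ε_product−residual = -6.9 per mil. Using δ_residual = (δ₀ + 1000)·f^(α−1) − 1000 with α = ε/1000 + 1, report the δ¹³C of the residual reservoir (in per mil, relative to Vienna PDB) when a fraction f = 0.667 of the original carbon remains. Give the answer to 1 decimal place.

-28.5 per mil

δ₀ = (0.0108865/0.0112372 − 1)×1000 = (0.968791 − 1)×1000 = -31.209 per mil
α − 1 = ε/1000 = -0.0069
f^(α−1) = 0.667^(-0.0069) = 1.002798
δ_res = (-31.209 + 1000) × 1.002798 − 1000 = 971.502 − 1000 = -28.50 per mil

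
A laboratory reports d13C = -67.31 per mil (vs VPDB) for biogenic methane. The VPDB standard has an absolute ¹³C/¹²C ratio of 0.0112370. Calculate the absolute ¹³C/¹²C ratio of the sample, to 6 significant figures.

R_sample = R_standard × (d13C/1000 + 1)
R_sample = 0.0112370 × (-67.31/1000 + 1) = 0.0112370 × 0.932690
R_sample = 0.0104806

0.0104806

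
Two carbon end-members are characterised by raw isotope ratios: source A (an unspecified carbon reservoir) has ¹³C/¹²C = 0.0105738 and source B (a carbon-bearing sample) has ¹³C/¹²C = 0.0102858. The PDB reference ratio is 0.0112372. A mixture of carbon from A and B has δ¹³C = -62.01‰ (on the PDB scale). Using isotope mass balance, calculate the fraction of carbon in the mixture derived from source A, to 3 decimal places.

δ_A = (0.0105738/0.0112372 − 1)×1000 = (0.940964 − 1)×1000 = -59.036‰
δ_B = (0.0102858/0.0112372 − 1)×1000 = (0.915335 − 1)×1000 = -84.665‰
f_A = (δ_mix − δ_B)/(δ_A − δ_B) = (-62.01 − (-84.665))/(-59.036 − (-84.665))
f_A = 22.655 / 25.629 = 0.8840

0.884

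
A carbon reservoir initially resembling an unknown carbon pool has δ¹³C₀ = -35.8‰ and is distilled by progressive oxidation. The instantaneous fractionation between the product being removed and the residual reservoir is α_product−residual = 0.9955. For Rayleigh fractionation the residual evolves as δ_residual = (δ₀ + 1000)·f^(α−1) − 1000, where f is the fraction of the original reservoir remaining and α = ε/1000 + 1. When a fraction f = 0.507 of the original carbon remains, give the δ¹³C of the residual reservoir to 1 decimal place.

-32.8‰

Rayleigh residual: δ_res = (δ₀ + 1000)·f^(α−1) − 1000
α − 1 = -0.00450
f^(α−1) = 0.507^(-0.00450) = 1.003061
δ_res = (-35.8 + 1000) × 1.003061 − 1000 = 967.152 − 1000 = -32.85‰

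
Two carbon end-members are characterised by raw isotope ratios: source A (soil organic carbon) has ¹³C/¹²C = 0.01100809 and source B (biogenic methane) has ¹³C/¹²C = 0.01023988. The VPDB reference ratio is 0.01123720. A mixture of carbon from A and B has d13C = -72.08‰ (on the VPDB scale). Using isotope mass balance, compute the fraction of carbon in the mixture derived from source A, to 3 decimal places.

δ_A = (0.01100809/0.01123720 − 1)×1000 = (0.979611 − 1)×1000 = -20.389‰
δ_B = (0.01023988/0.01123720 − 1)×1000 = (0.911248 − 1)×1000 = -88.752‰
f_A = (δ_mix − δ_B)/(δ_A − δ_B) = (-72.08 − (-88.752))/(-20.389 − (-88.752))
f_A = 16.672 / 68.363 = 0.2439

0.244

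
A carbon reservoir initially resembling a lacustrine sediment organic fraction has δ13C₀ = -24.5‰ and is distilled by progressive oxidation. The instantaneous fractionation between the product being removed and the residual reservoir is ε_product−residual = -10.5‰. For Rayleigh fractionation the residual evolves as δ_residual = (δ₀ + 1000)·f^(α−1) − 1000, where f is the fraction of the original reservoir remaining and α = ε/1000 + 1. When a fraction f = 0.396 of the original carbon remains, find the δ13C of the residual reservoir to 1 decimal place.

-15.0‰

Rayleigh residual: δ_res = (δ₀ + 1000)·f^(α−1) − 1000
α = ε/1000 + 1 = 0.98950, so α − 1 = -0.01050
f^(α−1) = 0.396^(-0.01050) = 1.009774
δ_res = (-24.5 + 1000) × 1.009774 − 1000 = 985.035 − 1000 = -14.97‰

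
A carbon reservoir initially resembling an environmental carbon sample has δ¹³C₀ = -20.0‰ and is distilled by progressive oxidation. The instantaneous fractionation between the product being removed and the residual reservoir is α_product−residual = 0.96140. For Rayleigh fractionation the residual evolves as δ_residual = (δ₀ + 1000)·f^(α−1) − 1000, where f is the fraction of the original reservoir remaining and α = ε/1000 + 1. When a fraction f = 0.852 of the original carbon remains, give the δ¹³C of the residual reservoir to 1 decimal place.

-13.9‰

Rayleigh residual: δ_res = (δ₀ + 1000)·f^(α−1) − 1000
α − 1 = -0.03860
f^(α−1) = 0.852^(-0.03860) = 1.006202
δ_res = (-20.0 + 1000) × 1.006202 − 1000 = 986.078 − 1000 = -13.92‰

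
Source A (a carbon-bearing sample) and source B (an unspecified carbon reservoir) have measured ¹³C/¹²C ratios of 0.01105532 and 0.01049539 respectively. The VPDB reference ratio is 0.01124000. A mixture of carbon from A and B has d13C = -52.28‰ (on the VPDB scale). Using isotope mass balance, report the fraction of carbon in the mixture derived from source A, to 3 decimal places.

δ_A = (0.01105532/0.01124000 − 1)×1000 = (0.983569 − 1)×1000 = -16.431‰
δ_B = (0.01049539/0.01124000 − 1)×1000 = (0.933754 − 1)×1000 = -66.246‰
f_A = (δ_mix − δ_B)/(δ_A − δ_B) = (-52.28 − (-66.246))/(-16.431 − (-66.246))
f_A = 13.966 / 49.816 = 0.2804

0.280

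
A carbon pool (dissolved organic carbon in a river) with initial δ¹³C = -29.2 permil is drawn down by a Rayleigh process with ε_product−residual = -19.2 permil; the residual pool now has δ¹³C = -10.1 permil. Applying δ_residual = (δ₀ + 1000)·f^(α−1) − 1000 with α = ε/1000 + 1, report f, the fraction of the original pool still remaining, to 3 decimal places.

α − 1 = ε/1000 = -0.0192
(δ_res + 1000)/(δ₀ + 1000) = (-10.1 + 1000)/(-29.2 + 1000) = 989.9/970.8 = 1.019674
f = 1.019674^(1/-0.0192) = exp(ln(1.019674)/-0.0192) = exp(0.01948/-0.0192)
f = exp(-1.0148) = 0.3625

0.362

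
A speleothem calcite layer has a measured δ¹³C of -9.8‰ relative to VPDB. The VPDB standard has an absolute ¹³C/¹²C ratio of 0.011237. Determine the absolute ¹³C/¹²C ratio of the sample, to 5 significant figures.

0.011127

R_sample = R_standard × (δ¹³C/1000 + 1)
R_sample = 0.011237 × (-9.8/1000 + 1) = 0.011237 × 0.990200
R_sample = 0.0111269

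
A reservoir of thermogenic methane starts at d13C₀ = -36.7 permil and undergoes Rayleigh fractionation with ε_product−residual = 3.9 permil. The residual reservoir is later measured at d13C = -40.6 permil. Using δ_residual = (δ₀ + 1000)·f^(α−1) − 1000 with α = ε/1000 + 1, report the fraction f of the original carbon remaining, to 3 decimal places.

α − 1 = ε/1000 = 0.0039
(δ_res + 1000)/(δ₀ + 1000) = (-40.6 + 1000)/(-36.7 + 1000) = 959.4/963.3 = 0.995951
f = 0.995951^(1/0.0039) = exp(ln(0.995951)/0.0039) = exp(-0.00406/0.0039)
f = exp(-1.0402) = 0.3534

0.353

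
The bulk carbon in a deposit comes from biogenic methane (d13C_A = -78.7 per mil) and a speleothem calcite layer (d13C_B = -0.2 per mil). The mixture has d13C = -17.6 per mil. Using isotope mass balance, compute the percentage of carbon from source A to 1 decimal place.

δ_mix = f_A·δ_A + (1 − f_A)·δ_B  ⇒  f_A = (δ_mix − δ_B)/(δ_A − δ_B)
f_A = (-17.6 − (-0.2)) / (-78.7 − (-0.2))
f_A = -17.4 / -78.5 = 0.2217

22.2%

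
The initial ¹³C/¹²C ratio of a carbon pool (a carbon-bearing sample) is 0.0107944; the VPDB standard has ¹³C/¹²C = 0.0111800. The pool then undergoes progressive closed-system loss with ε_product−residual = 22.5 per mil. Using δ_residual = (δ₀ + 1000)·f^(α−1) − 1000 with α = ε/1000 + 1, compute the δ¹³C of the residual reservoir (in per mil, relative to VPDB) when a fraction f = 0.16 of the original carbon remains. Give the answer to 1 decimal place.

δ₀ = (0.0107944/0.0111800 − 1)×1000 = (0.965510 − 1)×1000 = -34.490 per mil
α − 1 = ε/1000 = 0.0225
f^(α−1) = 0.16^(0.0225) = 0.959605
δ_res = (-34.490 + 1000) × 0.959605 − 1000 = 926.508 − 1000 = -73.49 per mil

-73.5 per mil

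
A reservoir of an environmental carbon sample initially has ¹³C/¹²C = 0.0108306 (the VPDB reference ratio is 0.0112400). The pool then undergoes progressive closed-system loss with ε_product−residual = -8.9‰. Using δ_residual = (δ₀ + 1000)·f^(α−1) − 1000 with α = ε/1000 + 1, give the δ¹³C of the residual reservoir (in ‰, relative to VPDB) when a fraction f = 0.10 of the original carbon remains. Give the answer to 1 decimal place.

δ₀ = (0.0108306/0.0112400 − 1)×1000 = (0.963577 − 1)×1000 = -36.423‰
α − 1 = ε/1000 = -0.0089
f^(α−1) = 0.10^(-0.0089) = 1.020704
δ_res = (-36.423 + 1000) × 1.020704 − 1000 = 983.527 − 1000 = -16.47‰

-16.5‰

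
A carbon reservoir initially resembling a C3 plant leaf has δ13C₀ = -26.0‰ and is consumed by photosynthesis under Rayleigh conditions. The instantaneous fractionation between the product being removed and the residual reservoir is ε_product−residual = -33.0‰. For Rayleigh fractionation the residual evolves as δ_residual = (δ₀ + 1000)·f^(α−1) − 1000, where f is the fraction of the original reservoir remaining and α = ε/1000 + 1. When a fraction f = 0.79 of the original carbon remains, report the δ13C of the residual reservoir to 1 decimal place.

Rayleigh residual: δ_res = (δ₀ + 1000)·f^(α−1) − 1000
α = ε/1000 + 1 = 0.96700, so α − 1 = -0.03300
f^(α−1) = 0.79^(-0.03300) = 1.007809
δ_res = (-26.0 + 1000) × 1.007809 − 1000 = 981.606 − 1000 = -18.39‰

-18.4‰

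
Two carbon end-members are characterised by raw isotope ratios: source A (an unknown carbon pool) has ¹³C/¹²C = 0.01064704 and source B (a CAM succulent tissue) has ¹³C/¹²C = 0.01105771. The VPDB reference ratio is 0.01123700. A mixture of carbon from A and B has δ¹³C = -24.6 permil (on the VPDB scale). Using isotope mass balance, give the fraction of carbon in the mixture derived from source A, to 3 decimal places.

δ_A = (0.01064704/0.01123700 − 1)×1000 = (0.947498 − 1)×1000 = -52.502 permil
δ_B = (0.01105771/0.01123700 − 1)×1000 = (0.984045 − 1)×1000 = -15.955 permil
f_A = (δ_mix − δ_B)/(δ_A − δ_B) = (-24.6 − (-15.955))/(-52.502 − (-15.955))
f_A = -8.645 / -36.546 = 0.2365

0.237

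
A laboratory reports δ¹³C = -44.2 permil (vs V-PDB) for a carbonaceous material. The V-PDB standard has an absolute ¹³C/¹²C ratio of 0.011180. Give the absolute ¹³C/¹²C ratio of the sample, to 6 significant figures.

0.0106858

R_sample = R_standard × (δ¹³C/1000 + 1)
R_sample = 0.011180 × (-44.2/1000 + 1) = 0.011180 × 0.955800
R_sample = 0.0106858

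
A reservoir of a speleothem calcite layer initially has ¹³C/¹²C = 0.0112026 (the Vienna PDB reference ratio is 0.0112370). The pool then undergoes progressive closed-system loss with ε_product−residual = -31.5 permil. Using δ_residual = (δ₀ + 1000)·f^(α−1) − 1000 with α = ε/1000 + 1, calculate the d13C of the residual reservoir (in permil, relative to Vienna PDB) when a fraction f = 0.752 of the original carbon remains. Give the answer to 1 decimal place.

δ₀ = (0.0112026/0.0112370 − 1)×1000 = (0.996939 − 1)×1000 = -3.061 permil
α − 1 = ε/1000 = -0.0315
f^(α−1) = 0.752^(-0.0315) = 1.009019
δ_res = (-3.061 + 1000) × 1.009019 − 1000 = 1005.930 − 1000 = 5.93 permil

5.9 permil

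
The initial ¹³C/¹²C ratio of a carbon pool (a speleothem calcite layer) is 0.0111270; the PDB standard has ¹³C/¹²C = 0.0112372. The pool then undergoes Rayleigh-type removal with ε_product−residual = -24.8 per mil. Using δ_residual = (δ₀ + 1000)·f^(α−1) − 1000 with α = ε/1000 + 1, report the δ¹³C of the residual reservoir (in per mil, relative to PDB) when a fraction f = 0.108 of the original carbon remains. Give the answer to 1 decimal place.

δ₀ = (0.0111270/0.0112372 − 1)×1000 = (0.990193 − 1)×1000 = -9.807 per mil
α − 1 = ε/1000 = -0.0248
f^(α−1) = 0.108^(-0.0248) = 1.056747
δ_res = (-9.807 + 1000) × 1.056747 − 1000 = 1046.384 − 1000 = 46.38 per mil

46.4 per mil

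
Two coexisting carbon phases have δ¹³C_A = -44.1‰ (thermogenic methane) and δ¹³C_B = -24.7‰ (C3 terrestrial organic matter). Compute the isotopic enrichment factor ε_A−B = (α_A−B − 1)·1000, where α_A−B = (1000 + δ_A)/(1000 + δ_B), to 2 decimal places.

-19.89‰

α_A−B = (1000 + -44.1) / (1000 + -24.7) = 955.9 / 975.3 = 0.980109
ε_A−B = (0.980109 − 1) × 1000 = -19.891‰
(The approximation ε ≈ δ_A − δ_B would give -19.4‰.)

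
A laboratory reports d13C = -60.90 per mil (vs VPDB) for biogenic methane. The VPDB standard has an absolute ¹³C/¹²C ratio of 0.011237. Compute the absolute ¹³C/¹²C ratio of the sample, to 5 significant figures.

0.010553

R_sample = R_standard × (d13C/1000 + 1)
R_sample = 0.011237 × (-60.90/1000 + 1) = 0.011237 × 0.939100
R_sample = 0.0105527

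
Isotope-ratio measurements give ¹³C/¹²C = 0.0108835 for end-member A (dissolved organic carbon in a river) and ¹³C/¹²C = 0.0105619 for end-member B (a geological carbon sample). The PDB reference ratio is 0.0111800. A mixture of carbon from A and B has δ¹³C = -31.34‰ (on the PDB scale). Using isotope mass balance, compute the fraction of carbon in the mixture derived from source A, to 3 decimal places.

δ_A = (0.0108835/0.0111800 − 1)×1000 = (0.973479 − 1)×1000 = -26.521‰
δ_B = (0.0105619/0.0111800 − 1)×1000 = (0.944714 − 1)×1000 = -55.286‰
f_A = (δ_mix − δ_B)/(δ_A − δ_B) = (-31.34 − (-55.286))/(-26.521 − (-55.286))
f_A = 23.946 / 28.766 = 0.8325

0.832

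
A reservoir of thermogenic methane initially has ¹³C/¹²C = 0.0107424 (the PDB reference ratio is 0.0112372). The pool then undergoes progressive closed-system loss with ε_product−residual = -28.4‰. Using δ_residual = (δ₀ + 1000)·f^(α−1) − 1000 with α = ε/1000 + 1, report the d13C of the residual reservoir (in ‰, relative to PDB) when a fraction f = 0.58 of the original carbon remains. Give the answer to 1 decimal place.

-29.1‰

δ₀ = (0.0107424/0.0112372 − 1)×1000 = (0.955968 − 1)×1000 = -44.032‰
α − 1 = ε/1000 = -0.0284
f^(α−1) = 0.58^(-0.0284) = 1.015591
δ_res = (-44.032 + 1000) × 1.015591 − 1000 = 970.872 − 1000 = -29.13‰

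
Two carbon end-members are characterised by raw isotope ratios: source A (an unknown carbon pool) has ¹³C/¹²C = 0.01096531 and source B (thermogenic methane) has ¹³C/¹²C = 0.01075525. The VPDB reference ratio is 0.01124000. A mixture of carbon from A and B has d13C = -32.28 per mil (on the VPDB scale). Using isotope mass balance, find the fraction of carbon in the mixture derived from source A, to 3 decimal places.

δ_A = (0.01096531/0.01124000 − 1)×1000 = (0.975561 − 1)×1000 = -24.439 per mil
δ_B = (0.01075525/0.01124000 − 1)×1000 = (0.956873 − 1)×1000 = -43.127 per mil
f_A = (δ_mix − δ_B)/(δ_A − δ_B) = (-32.28 − (-43.127))/(-24.439 − (-43.127))
f_A = 10.847 / 18.689 = 0.5804

0.580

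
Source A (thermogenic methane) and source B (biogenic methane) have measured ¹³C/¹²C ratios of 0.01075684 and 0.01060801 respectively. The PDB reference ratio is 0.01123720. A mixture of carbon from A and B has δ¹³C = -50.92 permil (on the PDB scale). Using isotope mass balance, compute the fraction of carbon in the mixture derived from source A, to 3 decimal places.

0.383

δ_A = (0.01075684/0.01123720 − 1)×1000 = (0.957253 − 1)×1000 = -42.747 permil
δ_B = (0.01060801/0.01123720 − 1)×1000 = (0.944008 − 1)×1000 = -55.992 permil
f_A = (δ_mix − δ_B)/(δ_A − δ_B) = (-50.92 − (-55.992))/(-42.747 − (-55.992))
f_A = 5.072 / 13.244 = 0.3829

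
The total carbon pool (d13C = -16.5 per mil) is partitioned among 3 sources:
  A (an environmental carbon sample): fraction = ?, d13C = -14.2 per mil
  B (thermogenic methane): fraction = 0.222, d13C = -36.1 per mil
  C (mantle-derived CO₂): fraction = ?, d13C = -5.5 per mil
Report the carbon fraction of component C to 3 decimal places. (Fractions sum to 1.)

0.294

Let f_C and f_A be the unknown fractions; fractions sum to 1 so f_C + f_A = 0.778.
Mass balance: Σ fᵢ·δᵢ = δ_bulk ⇒ f_C·(-5.5) + f_A·(-14.2) = -16.5 − (-8.014) = -8.486
Substitute f_A = 0.778 − f_C:
f_C·(-5.5 − -14.2) = -8.486 − 0.778×(-14.2) = 2.562
f_C = 2.562 / 8.7 = 0.2945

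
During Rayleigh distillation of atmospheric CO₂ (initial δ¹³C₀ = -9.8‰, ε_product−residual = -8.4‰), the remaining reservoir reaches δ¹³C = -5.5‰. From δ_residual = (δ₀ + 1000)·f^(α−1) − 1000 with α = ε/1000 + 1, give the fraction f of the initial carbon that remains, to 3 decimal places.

0.597

α − 1 = ε/1000 = -0.0084
(δ_res + 1000)/(δ₀ + 1000) = (-5.5 + 1000)/(-9.8 + 1000) = 994.5/990.2 = 1.004343
f = 1.004343^(1/-0.0084) = exp(ln(1.004343)/-0.0084) = exp(0.00433/-0.0084)
f = exp(-0.5159) = 0.5970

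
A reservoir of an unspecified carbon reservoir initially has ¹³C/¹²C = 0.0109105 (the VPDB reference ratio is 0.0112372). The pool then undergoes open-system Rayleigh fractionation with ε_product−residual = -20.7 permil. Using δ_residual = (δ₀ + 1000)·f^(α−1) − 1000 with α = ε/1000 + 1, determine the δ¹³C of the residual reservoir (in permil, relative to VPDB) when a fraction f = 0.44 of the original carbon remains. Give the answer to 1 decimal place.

-12.4 permil

δ₀ = (0.0109105/0.0112372 − 1)×1000 = (0.970927 − 1)×1000 = -29.073 permil
α − 1 = ε/1000 = -0.0207
f^(α−1) = 0.44^(-0.0207) = 1.017140
δ_res = (-29.073 + 1000) × 1.017140 − 1000 = 987.568 − 1000 = -12.43 permil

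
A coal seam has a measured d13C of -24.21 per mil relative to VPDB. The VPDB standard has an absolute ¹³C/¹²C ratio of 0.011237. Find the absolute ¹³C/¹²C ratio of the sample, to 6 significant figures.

0.0109650

R_sample = R_standard × (d13C/1000 + 1)
R_sample = 0.011237 × (-24.21/1000 + 1) = 0.011237 × 0.975790
R_sample = 0.0109650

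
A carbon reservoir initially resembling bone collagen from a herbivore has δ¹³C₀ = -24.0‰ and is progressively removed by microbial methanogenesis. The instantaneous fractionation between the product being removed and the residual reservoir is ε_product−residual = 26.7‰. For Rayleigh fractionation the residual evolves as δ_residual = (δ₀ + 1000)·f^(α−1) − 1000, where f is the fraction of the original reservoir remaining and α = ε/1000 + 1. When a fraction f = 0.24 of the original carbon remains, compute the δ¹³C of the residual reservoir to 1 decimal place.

-60.5‰

Rayleigh residual: δ_res = (δ₀ + 1000)·f^(α−1) − 1000
α = ε/1000 + 1 = 1.02670, so α − 1 = 0.02670
f^(α−1) = 0.24^(0.02670) = 0.962613
δ_res = (-24.0 + 1000) × 0.962613 − 1000 = 939.510 − 1000 = -60.49‰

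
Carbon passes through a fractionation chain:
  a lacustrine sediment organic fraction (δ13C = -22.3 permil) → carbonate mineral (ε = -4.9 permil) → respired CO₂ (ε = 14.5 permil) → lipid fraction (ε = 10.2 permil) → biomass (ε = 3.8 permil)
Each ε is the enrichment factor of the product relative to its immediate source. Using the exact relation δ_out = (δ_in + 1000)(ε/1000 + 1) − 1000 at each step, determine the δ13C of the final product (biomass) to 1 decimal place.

step 1: δ = (-22.30 + 1000)·(-4.9/1000 + 1) − 1000 = -27.09 permil
step 2: δ = (-27.09 + 1000)·(14.5/1000 + 1) − 1000 = -12.98 permil
step 3: δ = (-12.98 + 1000)·(10.2/1000 + 1) − 1000 = -2.92 permil
step 4: δ = (-2.92 + 1000)·(3.8/1000 + 1) − 1000 = 0.87 permil

0.9 permil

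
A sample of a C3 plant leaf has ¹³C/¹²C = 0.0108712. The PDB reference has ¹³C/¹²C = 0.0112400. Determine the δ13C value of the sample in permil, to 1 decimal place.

δ13C = (R_sample / R_standard − 1) × 1000
R_sample / R_standard = 0.0108712 / 0.0112400 = 0.967189
δ13C = (0.967189 − 1) × 1000 = -32.81 permil

-32.8 permil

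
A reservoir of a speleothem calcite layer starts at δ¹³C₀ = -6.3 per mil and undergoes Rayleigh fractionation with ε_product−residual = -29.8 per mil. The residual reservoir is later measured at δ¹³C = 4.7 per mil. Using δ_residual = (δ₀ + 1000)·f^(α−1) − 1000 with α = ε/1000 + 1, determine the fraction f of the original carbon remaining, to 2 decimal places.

0.69

α − 1 = ε/1000 = -0.0298
(δ_res + 1000)/(δ₀ + 1000) = (4.7 + 1000)/(-6.3 + 1000) = 1004.7/993.7 = 1.011070
f = 1.011070^(1/-0.0298) = exp(ln(1.011070)/-0.0298) = exp(0.01101/-0.0298)
f = exp(-0.3694) = 0.6911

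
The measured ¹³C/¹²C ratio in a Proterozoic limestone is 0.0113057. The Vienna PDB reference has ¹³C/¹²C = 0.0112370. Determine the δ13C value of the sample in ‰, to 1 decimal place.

6.1‰

δ13C = (R_sample / R_standard − 1) × 1000
R_sample / R_standard = 0.0113057 / 0.0112370 = 1.006114
δ13C = (1.006114 − 1) × 1000 = 6.11‰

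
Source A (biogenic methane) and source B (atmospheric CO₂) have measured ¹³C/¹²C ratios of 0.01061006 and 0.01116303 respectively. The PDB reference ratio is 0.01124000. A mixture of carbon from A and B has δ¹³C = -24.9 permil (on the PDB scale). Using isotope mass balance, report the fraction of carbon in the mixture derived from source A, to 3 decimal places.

0.367

δ_A = (0.01061006/0.01124000 − 1)×1000 = (0.943956 − 1)×1000 = -56.044 permil
δ_B = (0.01116303/0.01124000 − 1)×1000 = (0.993152 − 1)×1000 = -6.848 permil
f_A = (δ_mix − δ_B)/(δ_A − δ_B) = (-24.9 − (-6.848))/(-56.044 − (-6.848))
f_A = -18.052 / -49.197 = 0.3669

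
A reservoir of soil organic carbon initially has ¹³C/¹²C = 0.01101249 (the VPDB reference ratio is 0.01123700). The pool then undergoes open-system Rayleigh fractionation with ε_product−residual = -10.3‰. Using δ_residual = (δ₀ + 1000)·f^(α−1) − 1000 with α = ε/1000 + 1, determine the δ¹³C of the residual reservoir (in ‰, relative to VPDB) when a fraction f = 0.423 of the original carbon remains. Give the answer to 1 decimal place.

δ₀ = (0.01101249/0.01123700 − 1)×1000 = (0.980020 − 1)×1000 = -19.980‰
α − 1 = ε/1000 = -0.0103
f^(α−1) = 0.423^(-0.0103) = 1.008901
δ_res = (-19.980 + 1000) × 1.008901 − 1000 = 988.744 − 1000 = -11.26‰

-11.3‰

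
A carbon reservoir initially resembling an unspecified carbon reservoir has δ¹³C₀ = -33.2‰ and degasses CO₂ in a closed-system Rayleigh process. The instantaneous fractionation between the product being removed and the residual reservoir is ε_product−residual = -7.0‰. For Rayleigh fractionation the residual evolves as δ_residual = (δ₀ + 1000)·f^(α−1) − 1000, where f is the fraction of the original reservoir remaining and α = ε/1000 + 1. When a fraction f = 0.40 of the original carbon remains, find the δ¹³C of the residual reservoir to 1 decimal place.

Rayleigh residual: δ_res = (δ₀ + 1000)·f^(α−1) − 1000
α = ε/1000 + 1 = 0.99300, so α − 1 = -0.00700
f^(α−1) = 0.40^(-0.00700) = 1.006435
δ_res = (-33.2 + 1000) × 1.006435 − 1000 = 973.021 − 1000 = -26.98‰

-27.0‰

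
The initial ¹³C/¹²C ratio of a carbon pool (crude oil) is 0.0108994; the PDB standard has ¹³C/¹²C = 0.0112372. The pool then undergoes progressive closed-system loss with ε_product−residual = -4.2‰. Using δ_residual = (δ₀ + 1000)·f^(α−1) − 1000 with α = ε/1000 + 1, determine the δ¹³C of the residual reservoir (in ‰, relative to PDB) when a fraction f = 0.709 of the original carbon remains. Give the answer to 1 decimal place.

δ₀ = (0.0108994/0.0112372 − 1)×1000 = (0.969939 − 1)×1000 = -30.061‰
α − 1 = ε/1000 = -0.0042
f^(α−1) = 0.709^(-0.0042) = 1.001445
δ_res = (-30.061 + 1000) × 1.001445 − 1000 = 971.341 − 1000 = -28.66‰

-28.7‰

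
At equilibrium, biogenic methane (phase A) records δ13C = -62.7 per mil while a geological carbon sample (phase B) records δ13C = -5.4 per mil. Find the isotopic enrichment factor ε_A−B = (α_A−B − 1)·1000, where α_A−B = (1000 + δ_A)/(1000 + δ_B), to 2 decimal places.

α_A−B = (1000 + -62.7) / (1000 + -5.4) = 937.3 / 994.6 = 0.942389
ε_A−B = (0.942389 − 1) × 1000 = -57.611 per mil
(The approximation ε ≈ δ_A − δ_B would give -57.3 per mil.)

-57.61 per mil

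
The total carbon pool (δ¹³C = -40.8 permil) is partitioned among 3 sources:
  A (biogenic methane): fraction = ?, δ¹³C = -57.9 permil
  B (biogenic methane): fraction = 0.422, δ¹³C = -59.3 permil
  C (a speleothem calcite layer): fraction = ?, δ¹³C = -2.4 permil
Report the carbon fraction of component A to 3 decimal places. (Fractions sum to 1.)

Let f_A and f_C be the unknown fractions; fractions sum to 1 so f_A + f_C = 0.578.
Mass balance: Σ fᵢ·δᵢ = δ_bulk ⇒ f_A·(-57.9) + f_C·(-2.4) = -40.8 − (-25.025) = -15.775
Substitute f_C = 0.578 − f_A:
f_A·(-57.9 − -2.4) = -15.775 − 0.578×(-2.4) = -14.388
f_A = -14.388 / -55.5 = 0.2592

0.259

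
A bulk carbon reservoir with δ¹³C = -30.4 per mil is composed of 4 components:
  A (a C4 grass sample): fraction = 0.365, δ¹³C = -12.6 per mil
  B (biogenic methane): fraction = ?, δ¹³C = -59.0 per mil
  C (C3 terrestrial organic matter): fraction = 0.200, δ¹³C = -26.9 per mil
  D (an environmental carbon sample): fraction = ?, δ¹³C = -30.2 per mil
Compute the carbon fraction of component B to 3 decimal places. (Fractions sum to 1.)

Let f_B and f_D be the unknown fractions; fractions sum to 1 so f_B + f_D = 0.435.
Mass balance: Σ fᵢ·δᵢ = δ_bulk ⇒ f_B·(-59.0) + f_D·(-30.2) = -30.4 − (-9.979) = -20.421
Substitute f_D = 0.435 − f_B:
f_B·(-59.0 − -30.2) = -20.421 − 0.435×(-30.2) = -7.284
f_B = -7.284 / -28.8 = 0.2529

0.253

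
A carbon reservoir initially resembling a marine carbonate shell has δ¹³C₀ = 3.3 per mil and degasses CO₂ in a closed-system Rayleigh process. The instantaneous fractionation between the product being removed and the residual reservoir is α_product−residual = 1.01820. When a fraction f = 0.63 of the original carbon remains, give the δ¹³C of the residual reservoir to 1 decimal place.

-5.1 per mil

Rayleigh residual: δ_res = (δ₀ + 1000)·f^(α−1) − 1000
α − 1 = 0.01820
f^(α−1) = 0.63^(0.01820) = 0.991626
δ_res = (3.3 + 1000) × 0.991626 − 1000 = 994.899 − 1000 = -5.10 per mil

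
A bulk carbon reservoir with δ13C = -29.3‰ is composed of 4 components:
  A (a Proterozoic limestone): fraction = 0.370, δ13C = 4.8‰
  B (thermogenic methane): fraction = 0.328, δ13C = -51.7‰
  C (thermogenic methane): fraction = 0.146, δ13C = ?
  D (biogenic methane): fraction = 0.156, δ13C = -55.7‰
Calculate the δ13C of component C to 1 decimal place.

-37.2‰

Isotope mass balance: δ_bulk = Σ fᵢ·δᵢ.
-29.3 = 0.370×(4.8) + 0.328×(-51.7) + 0.146×δ_C + 0.156×(-55.7)
0.146·δ_C = -29.3 − (-23.871) = -5.429
δ_C = -5.429 / 0.146 = -37.19‰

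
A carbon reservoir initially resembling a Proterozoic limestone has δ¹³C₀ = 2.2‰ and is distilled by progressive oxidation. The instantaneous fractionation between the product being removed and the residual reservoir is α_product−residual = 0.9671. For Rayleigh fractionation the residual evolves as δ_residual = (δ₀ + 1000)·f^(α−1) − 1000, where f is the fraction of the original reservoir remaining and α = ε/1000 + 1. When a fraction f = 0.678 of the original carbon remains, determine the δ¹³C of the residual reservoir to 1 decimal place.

Rayleigh residual: δ_res = (δ₀ + 1000)·f^(α−1) − 1000
α − 1 = -0.03290
f^(α−1) = 0.678^(-0.03290) = 1.012867
δ_res = (2.2 + 1000) × 1.012867 − 1000 = 1015.096 − 1000 = 15.10‰

15.1‰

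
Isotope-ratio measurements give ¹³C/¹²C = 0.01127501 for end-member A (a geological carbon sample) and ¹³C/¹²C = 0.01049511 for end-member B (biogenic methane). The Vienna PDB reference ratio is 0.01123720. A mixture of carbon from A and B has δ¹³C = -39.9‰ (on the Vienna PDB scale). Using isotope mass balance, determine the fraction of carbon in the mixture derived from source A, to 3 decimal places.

0.377

δ_A = (0.01127501/0.01123720 − 1)×1000 = (1.003365 − 1)×1000 = 3.365‰
δ_B = (0.01049511/0.01123720 − 1)×1000 = (0.933961 − 1)×1000 = -66.039‰
f_A = (δ_mix − δ_B)/(δ_A − δ_B) = (-39.9 − (-66.039))/(3.365 − (-66.039))
f_A = 26.139 / 69.403 = 0.3766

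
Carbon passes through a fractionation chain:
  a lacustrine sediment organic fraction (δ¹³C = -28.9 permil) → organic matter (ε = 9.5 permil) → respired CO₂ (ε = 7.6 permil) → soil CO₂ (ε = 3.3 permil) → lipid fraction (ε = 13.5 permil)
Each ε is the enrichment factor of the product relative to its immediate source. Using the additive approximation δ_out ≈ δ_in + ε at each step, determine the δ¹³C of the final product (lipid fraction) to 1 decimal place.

step 1: δ ≈ -28.9 + (9.5) = -19.4 permil
step 2: δ ≈ -19.4 + (7.6) = -11.8 permil
step 3: δ ≈ -11.8 + (3.3) = -8.5 permil
step 4: δ ≈ -8.5 + (13.5) = 5.0 permil

5.0 permil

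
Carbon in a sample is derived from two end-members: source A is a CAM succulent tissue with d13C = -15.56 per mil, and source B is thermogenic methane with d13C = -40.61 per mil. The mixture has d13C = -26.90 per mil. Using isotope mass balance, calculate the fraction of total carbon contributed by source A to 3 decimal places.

0.547

δ_mix = f_A·δ_A + (1 − f_A)·δ_B  ⇒  f_A = (δ_mix − δ_B)/(δ_A − δ_B)
f_A = (-26.90 − (-40.61)) / (-15.56 − (-40.61))
f_A = 13.71 / 25.05 = 0.5473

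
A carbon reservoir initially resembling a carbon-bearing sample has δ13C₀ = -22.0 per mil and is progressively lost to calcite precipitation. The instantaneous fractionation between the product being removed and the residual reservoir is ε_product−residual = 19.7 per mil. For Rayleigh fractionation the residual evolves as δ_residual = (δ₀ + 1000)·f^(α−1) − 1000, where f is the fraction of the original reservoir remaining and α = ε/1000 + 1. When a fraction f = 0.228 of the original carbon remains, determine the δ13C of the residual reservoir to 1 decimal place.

Rayleigh residual: δ_res = (δ₀ + 1000)·f^(α−1) − 1000
α = ε/1000 + 1 = 1.01970, so α − 1 = 0.01970
f^(α−1) = 0.228^(0.01970) = 0.971295
δ_res = (-22.0 + 1000) × 0.971295 − 1000 = 949.927 − 1000 = -50.07 per mil

-50.1 per mil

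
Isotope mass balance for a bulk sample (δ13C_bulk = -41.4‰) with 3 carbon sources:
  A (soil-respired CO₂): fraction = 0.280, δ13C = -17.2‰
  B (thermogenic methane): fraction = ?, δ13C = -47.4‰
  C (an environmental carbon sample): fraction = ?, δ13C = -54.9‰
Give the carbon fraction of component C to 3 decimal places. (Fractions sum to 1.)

0.327

Let f_C and f_B be the unknown fractions; fractions sum to 1 so f_C + f_B = 0.720.
Mass balance: Σ fᵢ·δᵢ = δ_bulk ⇒ f_C·(-54.9) + f_B·(-47.4) = -41.4 − (-4.816) = -36.584
Substitute f_B = 0.720 − f_C:
f_C·(-54.9 − -47.4) = -36.584 − 0.720×(-47.4) = -2.456
f_C = -2.456 / -7.5 = 0.3275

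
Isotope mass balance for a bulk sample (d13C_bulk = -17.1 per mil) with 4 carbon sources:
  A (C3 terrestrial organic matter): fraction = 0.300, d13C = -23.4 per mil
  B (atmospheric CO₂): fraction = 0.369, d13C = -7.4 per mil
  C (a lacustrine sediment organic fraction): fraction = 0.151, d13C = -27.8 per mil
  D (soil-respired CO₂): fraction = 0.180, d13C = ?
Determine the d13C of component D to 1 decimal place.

Isotope mass balance: δ_bulk = Σ fᵢ·δᵢ.
-17.1 = 0.300×(-23.4) + 0.369×(-7.4) + 0.151×(-27.8) + 0.180×δ_D
0.180·δ_D = -17.1 − (-13.948) = -3.152
δ_D = -3.152 / 0.180 = -17.51 per mil

-17.5 per mil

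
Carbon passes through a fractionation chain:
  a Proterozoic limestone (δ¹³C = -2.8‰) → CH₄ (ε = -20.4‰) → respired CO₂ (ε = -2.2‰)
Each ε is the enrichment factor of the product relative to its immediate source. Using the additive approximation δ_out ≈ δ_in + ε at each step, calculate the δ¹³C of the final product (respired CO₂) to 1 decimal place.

step 1: δ ≈ -2.8 + (-20.4) = -23.2‰
step 2: δ ≈ -23.2 + (-2.2) = -25.4‰

-25.4‰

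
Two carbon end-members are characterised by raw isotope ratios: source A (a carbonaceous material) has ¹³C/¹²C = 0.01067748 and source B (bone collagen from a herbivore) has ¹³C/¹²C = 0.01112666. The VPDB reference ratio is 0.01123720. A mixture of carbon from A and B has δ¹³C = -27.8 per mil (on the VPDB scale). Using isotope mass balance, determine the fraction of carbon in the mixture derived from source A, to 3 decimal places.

0.449

δ_A = (0.01067748/0.01123720 − 1)×1000 = (0.950190 − 1)×1000 = -49.810 per mil
δ_B = (0.01112666/0.01123720 − 1)×1000 = (0.990163 − 1)×1000 = -9.837 per mil
f_A = (δ_mix − δ_B)/(δ_A − δ_B) = (-27.8 − (-9.837))/(-49.810 − (-9.837))
f_A = -17.963 / -39.973 = 0.4494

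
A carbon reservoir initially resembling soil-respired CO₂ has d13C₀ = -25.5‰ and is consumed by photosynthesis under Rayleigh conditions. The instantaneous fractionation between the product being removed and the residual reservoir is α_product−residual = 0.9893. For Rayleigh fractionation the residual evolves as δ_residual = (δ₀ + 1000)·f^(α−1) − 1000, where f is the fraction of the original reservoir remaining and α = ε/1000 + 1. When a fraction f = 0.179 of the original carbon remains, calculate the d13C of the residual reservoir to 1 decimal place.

Rayleigh residual: δ_res = (δ₀ + 1000)·f^(α−1) − 1000
α − 1 = -0.01070
f^(α−1) = 0.179^(-0.01070) = 1.018578
δ_res = (-25.5 + 1000) × 1.018578 − 1000 = 992.605 − 1000 = -7.40‰

-7.4‰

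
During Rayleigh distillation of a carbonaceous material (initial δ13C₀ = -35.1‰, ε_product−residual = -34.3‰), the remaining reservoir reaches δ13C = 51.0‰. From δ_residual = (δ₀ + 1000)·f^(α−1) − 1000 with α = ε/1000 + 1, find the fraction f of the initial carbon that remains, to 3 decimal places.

α − 1 = ε/1000 = -0.0343
(δ_res + 1000)/(δ₀ + 1000) = (51.0 + 1000)/(-35.1 + 1000) = 1051.0/964.9 = 1.089232
f = 1.089232^(1/-0.0343) = exp(ln(1.089232)/-0.0343) = exp(0.08547/-0.0343)
f = exp(-2.4919) = 0.0828

0.083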